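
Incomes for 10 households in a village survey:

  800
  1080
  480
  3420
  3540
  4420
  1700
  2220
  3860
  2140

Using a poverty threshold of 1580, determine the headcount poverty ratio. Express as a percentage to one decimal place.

3 of the 10 households have income below 1580.
H = 3/10 = 30.0%.

30.0%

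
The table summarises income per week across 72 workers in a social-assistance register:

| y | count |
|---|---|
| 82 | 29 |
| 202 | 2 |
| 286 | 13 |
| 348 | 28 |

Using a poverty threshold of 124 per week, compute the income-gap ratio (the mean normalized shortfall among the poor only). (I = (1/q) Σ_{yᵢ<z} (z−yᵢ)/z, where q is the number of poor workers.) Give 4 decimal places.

0.3387

Below the line: 29×82 (q = 29 of N = 72).
Relative gaps: 0.3387 (×29); sum = 9.822581.
The income-gap ratio divides by q (the poor only): 9.822581 / 29 = 0.3387.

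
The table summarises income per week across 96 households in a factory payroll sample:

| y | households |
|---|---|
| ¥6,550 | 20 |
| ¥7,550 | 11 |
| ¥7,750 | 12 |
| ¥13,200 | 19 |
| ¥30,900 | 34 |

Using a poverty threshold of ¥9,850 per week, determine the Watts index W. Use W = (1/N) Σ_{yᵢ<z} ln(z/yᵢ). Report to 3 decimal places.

Incomes under z: 20×¥6,550, 11×¥7,550, 12×¥7,750 (q = 43 of N = 96).
ln(z/y) terms: ln(9850/6550) = 0.4080 (×20); ln(9850/7550) = 0.2659 (×11); ln(9850/7750) = 0.2398 (×12).
W = 13.962634 / 96 = 0.145.

0.145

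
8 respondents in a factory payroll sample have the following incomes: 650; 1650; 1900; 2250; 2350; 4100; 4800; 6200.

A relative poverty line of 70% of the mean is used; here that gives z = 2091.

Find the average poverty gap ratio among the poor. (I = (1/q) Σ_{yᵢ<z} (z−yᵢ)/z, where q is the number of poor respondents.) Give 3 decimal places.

0.330

Below z: 650, 1650, 1900 (q = 3 of N = 8).
Shortfall ratios (z−y)/z: 0.6891, 0.2109, 0.0913; sum = 0.991392.
I averages over the q = 3 poor units only: 0.991392 / 3 = 0.330.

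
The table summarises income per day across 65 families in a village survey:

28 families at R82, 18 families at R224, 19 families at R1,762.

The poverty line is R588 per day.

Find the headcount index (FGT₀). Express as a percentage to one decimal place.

70.8%

46 of the 65 families have income below R588.
H = 46/65 = 70.8%.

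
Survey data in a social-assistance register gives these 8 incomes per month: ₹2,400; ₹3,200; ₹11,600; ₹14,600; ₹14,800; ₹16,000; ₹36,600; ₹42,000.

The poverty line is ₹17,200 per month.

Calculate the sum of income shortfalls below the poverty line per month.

Poor units: ₹2,400, ₹3,200, ₹11,600, ₹14,600, ₹14,800, ₹16,000 (q = 6 of N = 8).
Individual gaps: 17200−2400 = 14800; 17200−3200 = 14000; 17200−11600 = 5600; 17200−14600 = 2600; 17200−14800 = 2400; 17200−16000 = 1200.
Aggregate gap = ₹40,600.

₹40,600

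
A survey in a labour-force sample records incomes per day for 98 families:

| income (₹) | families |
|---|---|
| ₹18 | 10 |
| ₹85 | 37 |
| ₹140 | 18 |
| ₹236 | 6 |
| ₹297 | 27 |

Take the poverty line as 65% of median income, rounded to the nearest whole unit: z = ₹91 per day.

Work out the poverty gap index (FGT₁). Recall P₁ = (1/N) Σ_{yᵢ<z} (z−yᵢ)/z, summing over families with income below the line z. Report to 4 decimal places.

0.1068

Below z: 10×₹18, 37×₹85 (q = 47 of N = 98).
Gap ratios (z−y)/z: (91−18)/91 = 0.8022 (×10); (91−85)/91 = 0.0659 (×37).
Sum of shortfalls = 10.461538; P₁ averages over all N: 10.461538 / 98 = 0.1068.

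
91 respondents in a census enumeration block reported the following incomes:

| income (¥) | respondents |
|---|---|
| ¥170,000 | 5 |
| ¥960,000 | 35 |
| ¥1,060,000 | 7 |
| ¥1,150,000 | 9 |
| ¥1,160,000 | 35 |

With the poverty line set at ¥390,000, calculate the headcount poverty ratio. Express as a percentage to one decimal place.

5.5%

5 of the 91 respondents have income below ¥390,000.
H = 5/91 = 5.5%.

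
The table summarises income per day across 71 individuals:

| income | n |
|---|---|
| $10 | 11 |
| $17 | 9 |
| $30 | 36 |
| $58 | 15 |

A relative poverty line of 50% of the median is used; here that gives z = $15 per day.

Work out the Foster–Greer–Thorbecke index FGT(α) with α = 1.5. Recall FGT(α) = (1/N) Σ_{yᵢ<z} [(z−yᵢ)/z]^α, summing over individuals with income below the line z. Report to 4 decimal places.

0.0298

Poor units: 11×$10 (q = 11 of N = 71).
Normalized shortfalls: (15−10)/15 = 0.3333 (×11).
Raised to α = 1.5: 0.19245 (×11).
Sum = 2.116951; FGT(1.5) = 2.116951 / 71 = 0.0298.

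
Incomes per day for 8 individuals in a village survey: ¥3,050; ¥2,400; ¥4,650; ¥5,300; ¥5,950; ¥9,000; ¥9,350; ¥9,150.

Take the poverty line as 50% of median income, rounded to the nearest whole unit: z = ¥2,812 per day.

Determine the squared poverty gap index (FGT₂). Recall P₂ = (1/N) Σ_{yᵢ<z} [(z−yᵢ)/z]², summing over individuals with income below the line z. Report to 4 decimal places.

0.0027

Poor units: ¥2,400 (q = 1 of N = 8).
Shortfall ratios: (2812−2400)/2812 = 0.1465.
Squared: 0.0215.
Sum = 0.021467; P₂ = 0.021467 / 8 = 0.0027.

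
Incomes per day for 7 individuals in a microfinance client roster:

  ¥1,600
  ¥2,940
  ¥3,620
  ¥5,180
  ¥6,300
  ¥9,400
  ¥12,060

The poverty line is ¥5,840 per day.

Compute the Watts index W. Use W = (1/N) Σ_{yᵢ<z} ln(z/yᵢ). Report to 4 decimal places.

0.3685

Below the line: ¥1,600, ¥2,940, ¥3,620, ¥5,180 (q = 4 of N = 7).
Log shortfalls: ln(5840/1600) = 1.2947; ln(5840/2940) = 0.6863; ln(5840/3620) = 0.4783; ln(5840/5180) = 0.1199.
W = 2.579231 / 7 = 0.3685.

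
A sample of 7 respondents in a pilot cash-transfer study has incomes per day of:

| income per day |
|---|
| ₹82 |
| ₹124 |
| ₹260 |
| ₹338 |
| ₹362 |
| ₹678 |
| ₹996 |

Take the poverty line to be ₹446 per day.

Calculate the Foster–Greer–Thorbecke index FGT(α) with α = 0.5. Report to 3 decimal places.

Below z: ₹82, ₹124, ₹260, ₹338, ₹362 (q = 5 of N = 7).
Shortfall ratios: (446−82)/446 = 0.8161; (446−124)/446 = 0.7220; (446−260)/446 = 0.4170; (446−338)/446 = 0.2422; (446−362)/446 = 0.1883.
Raised to α = 0.5: 0.90341; 0.84969; 0.64579; 0.49209; 0.43398.
Sum = 3.324956; FGT(0.5) = 3.324956 / 7 = 0.475.

0.475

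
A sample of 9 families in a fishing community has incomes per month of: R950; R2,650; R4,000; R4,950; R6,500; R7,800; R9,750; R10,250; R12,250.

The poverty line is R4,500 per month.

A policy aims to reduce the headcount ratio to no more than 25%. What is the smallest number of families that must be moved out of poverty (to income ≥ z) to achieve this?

1

Currently q = 3 of N = 9 are below the line (H = 0.333).
A headcount ratio of at most 25% allows at most ⌊0.25 × 9⌋ = 2 poor families.
So at least 3 − 2 = 1 must be lifted.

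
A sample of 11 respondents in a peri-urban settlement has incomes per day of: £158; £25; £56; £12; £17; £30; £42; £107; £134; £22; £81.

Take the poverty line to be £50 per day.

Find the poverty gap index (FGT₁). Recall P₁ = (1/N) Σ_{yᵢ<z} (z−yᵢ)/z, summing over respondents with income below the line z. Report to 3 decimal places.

0.276

Incomes under z: £12, £17, £22, £25, £30, £42 (q = 6 of N = 11).
Relative gaps: (50−12)/50 = 0.7600; (50−17)/50 = 0.6600; (50−22)/50 = 0.5600; (50−25)/50 = 0.5000; (50−30)/50 = 0.4000; (50−42)/50 = 0.1600.
Σ = 3.040000. Dividing by the full population N = 11 gives P₁ = 0.276.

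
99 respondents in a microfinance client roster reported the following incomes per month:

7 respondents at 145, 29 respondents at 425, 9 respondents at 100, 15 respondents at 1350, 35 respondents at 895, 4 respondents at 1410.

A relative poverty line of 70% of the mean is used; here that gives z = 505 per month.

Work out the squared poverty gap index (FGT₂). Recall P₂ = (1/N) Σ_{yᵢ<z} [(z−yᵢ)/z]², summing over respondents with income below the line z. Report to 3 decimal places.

Below the line: 9×100, 7×145, 29×425 (q = 45 of N = 99).
Gap ratios (z−y)/z: (505−100)/505 = 0.8020 (×9); (505−145)/505 = 0.7129 (×7); (505−425)/505 = 0.1584 (×29).
Squared: 0.6432 (×9); 0.5082 (×7); 0.0251 (×29).
Sum = 10.073620; P₂ = 10.073620 / 99 = 0.102.

0.102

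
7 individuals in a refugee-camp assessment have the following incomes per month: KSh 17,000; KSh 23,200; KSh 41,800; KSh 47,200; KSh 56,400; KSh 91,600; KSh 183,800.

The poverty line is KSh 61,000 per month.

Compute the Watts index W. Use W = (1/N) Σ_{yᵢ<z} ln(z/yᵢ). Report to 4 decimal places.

Incomes under z: KSh 17,000, KSh 23,200, KSh 41,800, KSh 47,200, KSh 56,400 (q = 5 of N = 7).
ln(z/y) terms: ln(61000/17000) = 1.2777; ln(61000/23200) = 0.9667; ln(61000/41800) = 0.3780; ln(61000/47200) = 0.2565; ln(61000/56400) = 0.0784.
W = 2.957244 / 7 = 0.4225.

0.4225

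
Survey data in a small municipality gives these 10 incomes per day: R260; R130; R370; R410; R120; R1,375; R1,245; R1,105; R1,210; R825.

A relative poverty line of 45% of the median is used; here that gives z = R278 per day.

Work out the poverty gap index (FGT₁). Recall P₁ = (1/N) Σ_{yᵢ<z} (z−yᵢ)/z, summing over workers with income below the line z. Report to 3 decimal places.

0.117

Poor units: R120, R130, R260 (q = 3 of N = 10).
Gap ratios (z−y)/z: (278−120)/278 = 0.5683; (278−130)/278 = 0.5324; (278−260)/278 = 0.0647.
Sum of shortfalls = 1.165468; P₁ averages over all N: 1.165468 / 10 = 0.117.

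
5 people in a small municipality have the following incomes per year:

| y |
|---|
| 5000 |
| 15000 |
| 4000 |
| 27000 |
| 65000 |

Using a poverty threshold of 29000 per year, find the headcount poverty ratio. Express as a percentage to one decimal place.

4 of the 5 people have income below 29000.
H = 4/5 = 80.0%.

80.0%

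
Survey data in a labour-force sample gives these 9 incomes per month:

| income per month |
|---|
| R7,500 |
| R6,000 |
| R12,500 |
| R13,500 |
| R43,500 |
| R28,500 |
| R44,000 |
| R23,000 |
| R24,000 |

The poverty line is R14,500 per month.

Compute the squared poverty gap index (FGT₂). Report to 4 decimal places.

0.0667

Below z: R6,000, R7,500, R12,500, R13,500 (q = 4 of N = 9).
Relative gaps: (14500−6000)/14500 = 0.5862; (14500−7500)/14500 = 0.4828; (14500−12500)/14500 = 0.1379; (14500−13500)/14500 = 0.0690.
Squared: 0.3436; 0.2331; 0.0190; 0.0048.
Sum = 0.600476; P₂ = 0.600476 / 9 = 0.0667.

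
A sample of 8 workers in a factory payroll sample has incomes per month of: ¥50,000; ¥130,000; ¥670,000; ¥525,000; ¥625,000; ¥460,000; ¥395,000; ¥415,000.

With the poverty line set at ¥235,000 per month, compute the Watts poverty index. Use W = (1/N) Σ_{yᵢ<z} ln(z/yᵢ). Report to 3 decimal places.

Below z: ¥50,000, ¥130,000 (q = 2 of N = 8).
Log shortfalls: ln(235000/50000) = 1.5476; ln(235000/130000) = 0.5921.
W = 2.139614 / 8 = 0.267.

0.267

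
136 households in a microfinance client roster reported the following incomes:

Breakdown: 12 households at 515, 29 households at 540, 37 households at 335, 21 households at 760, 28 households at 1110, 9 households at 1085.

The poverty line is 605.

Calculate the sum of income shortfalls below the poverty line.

12955

Below the line: 37×335, 12×515, 29×540 (q = 78 of N = 136).
Individual gaps: 37×(605−335) = 9990; 12×(605−515) = 1080; 29×(605−540) = 1885.
Aggregate gap = 12955.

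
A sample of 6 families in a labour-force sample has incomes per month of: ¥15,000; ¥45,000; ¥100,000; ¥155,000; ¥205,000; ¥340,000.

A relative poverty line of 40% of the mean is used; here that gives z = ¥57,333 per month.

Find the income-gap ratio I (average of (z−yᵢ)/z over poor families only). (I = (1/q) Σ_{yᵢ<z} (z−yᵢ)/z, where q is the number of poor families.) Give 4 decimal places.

Below z: ¥15,000, ¥45,000 (q = 2 of N = 6).
Shortfall ratios (z−y)/z: 0.7384, 0.2151; sum = 0.953482.
The income-gap ratio divides by q (the poor only): 0.953482 / 2 = 0.4767.

0.4767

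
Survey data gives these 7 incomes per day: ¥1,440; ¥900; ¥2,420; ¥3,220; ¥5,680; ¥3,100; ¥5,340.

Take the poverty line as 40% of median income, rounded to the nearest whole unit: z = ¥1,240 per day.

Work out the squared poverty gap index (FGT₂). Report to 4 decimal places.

0.0107

Below z: ¥900 (q = 1 of N = 7).
Gap ratios (z−y)/z: (1240−900)/1240 = 0.2742.
Squared: 0.0752.
Sum = 0.075182; P₂ = 0.075182 / 7 = 0.0107.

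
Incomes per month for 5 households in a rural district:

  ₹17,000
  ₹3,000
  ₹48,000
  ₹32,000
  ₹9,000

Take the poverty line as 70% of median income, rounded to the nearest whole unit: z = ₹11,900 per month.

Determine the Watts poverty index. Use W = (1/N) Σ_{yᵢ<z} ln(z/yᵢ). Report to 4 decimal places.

Incomes under z: ₹3,000, ₹9,000 (q = 2 of N = 5).
ln(z/y) terms: ln(11900/3000) = 1.3779; ln(11900/9000) = 0.2793.
W = 1.657240 / 5 = 0.3314.

0.3314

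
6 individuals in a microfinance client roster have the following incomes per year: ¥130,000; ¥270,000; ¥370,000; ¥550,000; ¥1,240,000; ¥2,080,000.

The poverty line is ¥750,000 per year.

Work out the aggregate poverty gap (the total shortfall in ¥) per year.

Below z: ¥130,000, ¥270,000, ¥370,000, ¥550,000 (q = 4 of N = 6).
Individual gaps: 750000−130000 = 620000; 750000−270000 = 480000; 750000−370000 = 380000; 750000−550000 = 200000.
Aggregate gap = ¥1,680,000.

¥1,680,000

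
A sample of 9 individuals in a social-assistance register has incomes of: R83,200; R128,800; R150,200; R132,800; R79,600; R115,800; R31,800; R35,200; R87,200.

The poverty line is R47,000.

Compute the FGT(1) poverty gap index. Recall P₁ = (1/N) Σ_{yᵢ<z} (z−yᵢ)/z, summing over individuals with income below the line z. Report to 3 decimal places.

Below the line: R31,800, R35,200 (q = 2 of N = 9).
Gap ratios (z−y)/z: (47000−31800)/47000 = 0.3234; (47000−35200)/47000 = 0.2511.
Σ = 0.574468. Dividing by the full population N = 9 gives P₁ = 0.064.

0.064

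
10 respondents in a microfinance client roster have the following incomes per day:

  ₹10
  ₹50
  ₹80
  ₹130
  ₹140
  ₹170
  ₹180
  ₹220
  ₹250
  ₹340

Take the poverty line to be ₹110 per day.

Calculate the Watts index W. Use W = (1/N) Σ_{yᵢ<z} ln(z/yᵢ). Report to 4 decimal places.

0.3505

Below z: ₹10, ₹50, ₹80 (q = 3 of N = 10).
Log gaps: ln(110/10) = 2.3979; ln(110/50) = 0.7885; ln(110/80) = 0.3185.
W = 3.504806 / 10 = 0.3505.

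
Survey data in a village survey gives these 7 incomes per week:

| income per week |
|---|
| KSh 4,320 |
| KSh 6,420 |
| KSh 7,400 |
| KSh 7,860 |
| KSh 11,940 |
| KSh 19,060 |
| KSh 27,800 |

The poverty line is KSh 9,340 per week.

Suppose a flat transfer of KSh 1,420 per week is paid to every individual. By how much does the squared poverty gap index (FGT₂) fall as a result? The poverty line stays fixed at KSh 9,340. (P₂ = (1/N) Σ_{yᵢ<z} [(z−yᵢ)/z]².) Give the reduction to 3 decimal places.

Before: below the line — KSh 4,320, KSh 6,420, KSh 7,400, KSh 7,860; squared poverty gap index (FGT₂) = 0.06498.
After the KSh 1,420 transfer: below the line — KSh 5,740, KSh 7,840, KSh 8,820, KSh 9,280; squared poverty gap index (FGT₂) = 0.02536.
Reduction = 0.06498 − 0.02536 = 0.040.

0.040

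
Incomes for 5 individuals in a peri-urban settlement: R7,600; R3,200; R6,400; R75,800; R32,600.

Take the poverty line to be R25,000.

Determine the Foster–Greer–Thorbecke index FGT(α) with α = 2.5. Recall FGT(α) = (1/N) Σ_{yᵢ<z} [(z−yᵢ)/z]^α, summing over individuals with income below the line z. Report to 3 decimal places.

Incomes under z: R3,200, R6,400, R7,600 (q = 3 of N = 5).
Relative gaps: (25000−3200)/25000 = 0.8720; (25000−6400)/25000 = 0.7440; (25000−7600)/25000 = 0.6960.
Raised to α = 2.5: 0.71005; 0.47745; 0.40413.
Sum = 1.591640; FGT(2.5) = 1.591640 / 5 = 0.318.

0.318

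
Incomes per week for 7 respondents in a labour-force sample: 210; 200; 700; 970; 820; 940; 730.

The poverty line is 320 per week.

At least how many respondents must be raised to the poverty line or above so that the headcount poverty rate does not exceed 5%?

2 of the 7 respondents are poor, so H = 2/7 = 0.286.
A headcount ratio of at most 5% allows at most ⌊0.05 × 7⌋ = 0 poor respondents.
So at least 2 − 0 = 2 must be lifted.

2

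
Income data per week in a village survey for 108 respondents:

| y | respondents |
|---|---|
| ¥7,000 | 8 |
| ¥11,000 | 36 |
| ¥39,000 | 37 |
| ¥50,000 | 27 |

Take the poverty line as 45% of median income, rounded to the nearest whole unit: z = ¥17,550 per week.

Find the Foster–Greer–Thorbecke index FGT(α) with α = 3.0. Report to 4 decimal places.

0.0334

Incomes under z: 8×¥7,000, 36×¥11,000 (q = 44 of N = 108).
Shortfall ratios: (17550−7000)/17550 = 0.6011 (×8); (17550−11000)/17550 = 0.3732 (×36).
Raised to α = 3.0: 0.21723 (×8); 0.05199 (×36).
Sum = 3.609387; FGT(3.0) = 3.609387 / 108 = 0.0334.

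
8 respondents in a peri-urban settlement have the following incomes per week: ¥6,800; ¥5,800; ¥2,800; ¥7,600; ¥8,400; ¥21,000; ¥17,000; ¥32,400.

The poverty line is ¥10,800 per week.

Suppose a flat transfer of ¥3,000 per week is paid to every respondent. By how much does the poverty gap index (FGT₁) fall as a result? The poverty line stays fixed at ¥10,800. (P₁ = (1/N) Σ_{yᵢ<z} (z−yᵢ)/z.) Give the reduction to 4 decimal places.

Before: below the line — ¥2,800, ¥5,800, ¥6,800, ¥7,600, ¥8,400; poverty gap index (FGT₁) = 0.261574.
After the ¥3,000 transfer: below the line — ¥5,800, ¥8,800, ¥9,800, ¥10,600; poverty gap index (FGT₁) = 0.094907.
Reduction = 0.261574 − 0.094907 = 0.1667.

0.1667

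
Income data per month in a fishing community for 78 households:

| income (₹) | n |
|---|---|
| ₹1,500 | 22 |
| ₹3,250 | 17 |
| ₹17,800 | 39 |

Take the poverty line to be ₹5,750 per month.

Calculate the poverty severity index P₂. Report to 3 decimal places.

0.195

Below the line: 22×₹1,500, 17×₹3,250 (q = 39 of N = 78).
Gap ratios (z−y)/z: (5750−1500)/5750 = 0.7391 (×22); (5750−3250)/5750 = 0.4348 (×17).
Squared: 0.5463 (×22); 0.1890 (×17).
Sum = 15.232514; P₂ = 15.232514 / 78 = 0.195.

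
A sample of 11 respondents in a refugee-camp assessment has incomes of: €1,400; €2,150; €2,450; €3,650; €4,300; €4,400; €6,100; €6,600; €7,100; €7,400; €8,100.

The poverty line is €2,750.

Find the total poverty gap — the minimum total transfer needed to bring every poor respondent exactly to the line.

Incomes under z: €1,400, €2,150, €2,450 (q = 3 of N = 11).
Individual gaps: 2750−1400 = 1350; 2750−2150 = 600; 2750−2450 = 300.
Aggregate gap = €2,250.

€2,250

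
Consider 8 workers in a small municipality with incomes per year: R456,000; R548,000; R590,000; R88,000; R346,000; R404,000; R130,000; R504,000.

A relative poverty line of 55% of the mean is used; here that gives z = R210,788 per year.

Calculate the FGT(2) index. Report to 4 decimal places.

0.0608

Below z: R88,000, R130,000 (q = 2 of N = 8).
Relative gaps: (210788−88000)/210788 = 0.5825; (210788−130000)/210788 = 0.3833.
Squared: 0.3393; 0.1469.
Sum = 0.486222; P₂ = 0.486222 / 8 = 0.0608.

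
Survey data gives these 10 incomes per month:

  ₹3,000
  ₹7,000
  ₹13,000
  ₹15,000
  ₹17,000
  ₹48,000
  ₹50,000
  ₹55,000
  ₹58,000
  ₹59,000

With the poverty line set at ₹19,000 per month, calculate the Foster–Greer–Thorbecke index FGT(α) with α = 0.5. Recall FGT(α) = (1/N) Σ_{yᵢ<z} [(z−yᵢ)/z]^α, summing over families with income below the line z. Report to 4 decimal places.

0.3058

Below the line: ₹3,000, ₹7,000, ₹13,000, ₹15,000, ₹17,000 (q = 5 of N = 10).
Relative gaps: (19000−3000)/19000 = 0.8421; (19000−7000)/19000 = 0.6316; (19000−13000)/19000 = 0.3158; (19000−15000)/19000 = 0.2105; (19000−17000)/19000 = 0.1053.
Raised to α = 0.5: 0.91766; 0.79472; 0.56195; 0.45883; 0.32444.
Sum = 3.057608; FGT(0.5) = 3.057608 / 10 = 0.3058.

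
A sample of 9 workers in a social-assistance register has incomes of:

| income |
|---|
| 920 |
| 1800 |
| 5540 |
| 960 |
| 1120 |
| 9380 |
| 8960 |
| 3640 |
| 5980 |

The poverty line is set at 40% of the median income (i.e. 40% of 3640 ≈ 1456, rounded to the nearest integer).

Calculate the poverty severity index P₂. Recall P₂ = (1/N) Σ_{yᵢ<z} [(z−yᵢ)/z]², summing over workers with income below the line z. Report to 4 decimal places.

Below the line: 920, 960, 1120 (q = 3 of N = 9).
Gap ratios (z−y)/z: (1456−920)/1456 = 0.3681; (1456−960)/1456 = 0.3407; (1456−1120)/1456 = 0.2308.
Squared: 0.1355; 0.1160; 0.0533.
Sum = 0.304824; P₂ = 0.304824 / 9 = 0.0339.

0.0339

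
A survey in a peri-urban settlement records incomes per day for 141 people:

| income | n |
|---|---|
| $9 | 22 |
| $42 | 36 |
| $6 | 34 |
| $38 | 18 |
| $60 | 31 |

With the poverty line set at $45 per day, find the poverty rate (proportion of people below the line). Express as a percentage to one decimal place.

78.0%

110 of the 141 people have income below $45.
H = 110/141 = 78.0%.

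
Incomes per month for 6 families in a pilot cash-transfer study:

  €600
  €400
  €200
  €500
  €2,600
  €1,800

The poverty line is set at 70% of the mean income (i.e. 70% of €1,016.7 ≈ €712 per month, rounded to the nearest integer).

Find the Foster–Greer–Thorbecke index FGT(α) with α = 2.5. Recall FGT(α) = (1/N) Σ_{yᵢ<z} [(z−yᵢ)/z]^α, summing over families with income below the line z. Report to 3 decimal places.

Below z: €200, €400, €500, €600 (q = 4 of N = 6).
Normalized shortfalls: (712−200)/712 = 0.7191; (712−400)/712 = 0.4382; (712−500)/712 = 0.2978; (712−600)/712 = 0.1573.
Raised to α = 2.5: 0.43851; 0.12711; 0.04838; 0.00981.
Sum = 0.623808; FGT(2.5) = 0.623808 / 6 = 0.104.

0.104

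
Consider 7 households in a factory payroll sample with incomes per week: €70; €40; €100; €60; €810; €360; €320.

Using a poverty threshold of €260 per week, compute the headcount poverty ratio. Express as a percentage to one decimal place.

4 of the 7 households have income below €260.
H = 4/7 = 57.1%.

57.1%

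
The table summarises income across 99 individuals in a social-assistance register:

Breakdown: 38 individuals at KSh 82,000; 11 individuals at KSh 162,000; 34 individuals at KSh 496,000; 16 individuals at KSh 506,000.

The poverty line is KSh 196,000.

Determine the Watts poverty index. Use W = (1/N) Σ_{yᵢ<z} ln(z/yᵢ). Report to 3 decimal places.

0.356

Below z: 38×KSh 82,000, 11×KSh 162,000 (q = 49 of N = 99).
Log gaps: ln(196000/82000) = 0.8714 (×38); ln(196000/162000) = 0.1905 (×11).
W = 35.208727 / 99 = 0.356.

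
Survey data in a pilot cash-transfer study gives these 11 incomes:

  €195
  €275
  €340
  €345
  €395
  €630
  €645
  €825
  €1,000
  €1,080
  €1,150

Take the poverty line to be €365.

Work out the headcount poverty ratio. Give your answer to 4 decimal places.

4 of the 11 workers have income below €365.
H = 4/11 = 0.3636.

0.3636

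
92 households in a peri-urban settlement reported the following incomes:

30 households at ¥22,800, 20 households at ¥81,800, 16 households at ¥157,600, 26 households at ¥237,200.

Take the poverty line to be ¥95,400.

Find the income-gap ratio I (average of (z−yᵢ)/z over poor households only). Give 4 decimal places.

0.5136

Below the line: 30×¥22,800, 20×¥81,800 (q = 50 of N = 92).
Relative gaps: 0.7610 (×30), 0.1426 (×20); sum = 25.681342.
I averages over the q = 50 poor units only: 25.681342 / 50 = 0.5136.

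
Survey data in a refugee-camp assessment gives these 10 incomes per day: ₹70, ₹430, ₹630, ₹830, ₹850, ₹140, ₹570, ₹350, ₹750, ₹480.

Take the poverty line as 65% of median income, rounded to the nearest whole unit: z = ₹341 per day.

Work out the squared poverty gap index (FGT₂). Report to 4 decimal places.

Poor units: ₹70, ₹140 (q = 2 of N = 10).
Gap ratios (z−y)/z: (341−70)/341 = 0.7947; (341−140)/341 = 0.5894.
Squared: 0.6316; 0.3474.
Sum = 0.979025; P₂ = 0.979025 / 10 = 0.0979.

0.0979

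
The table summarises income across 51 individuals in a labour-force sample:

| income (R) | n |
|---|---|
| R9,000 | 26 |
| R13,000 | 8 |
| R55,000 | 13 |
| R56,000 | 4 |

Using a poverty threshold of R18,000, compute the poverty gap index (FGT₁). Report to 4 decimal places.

Poor units: 26×R9,000, 8×R13,000 (q = 34 of N = 51).
Normalized shortfalls: (18000−9000)/18000 = 0.5000 (×26); (18000−13000)/18000 = 0.2778 (×8).
Σ = 15.222222. Dividing by the full population N = 51 gives P₁ = 0.2985.

0.2985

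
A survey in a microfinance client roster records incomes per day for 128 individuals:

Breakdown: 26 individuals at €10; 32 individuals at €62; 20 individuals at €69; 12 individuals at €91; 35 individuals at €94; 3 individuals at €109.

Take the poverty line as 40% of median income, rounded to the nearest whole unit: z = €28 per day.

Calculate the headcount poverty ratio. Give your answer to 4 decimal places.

0.2031

26 of the 128 individuals have income below €28.
H = 26/128 = 0.2031.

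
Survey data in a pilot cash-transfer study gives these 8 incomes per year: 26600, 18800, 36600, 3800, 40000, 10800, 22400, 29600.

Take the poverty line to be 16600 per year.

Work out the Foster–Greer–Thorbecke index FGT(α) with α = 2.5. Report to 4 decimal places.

Incomes under z: 3800, 10800 (q = 2 of N = 8).
Relative gaps: (16600−3800)/16600 = 0.7711; (16600−10800)/16600 = 0.3494.
Raised to α = 2.5: 0.52210; 0.07216.
Sum = 0.594262; FGT(2.5) = 0.594262 / 8 = 0.0743.

0.0743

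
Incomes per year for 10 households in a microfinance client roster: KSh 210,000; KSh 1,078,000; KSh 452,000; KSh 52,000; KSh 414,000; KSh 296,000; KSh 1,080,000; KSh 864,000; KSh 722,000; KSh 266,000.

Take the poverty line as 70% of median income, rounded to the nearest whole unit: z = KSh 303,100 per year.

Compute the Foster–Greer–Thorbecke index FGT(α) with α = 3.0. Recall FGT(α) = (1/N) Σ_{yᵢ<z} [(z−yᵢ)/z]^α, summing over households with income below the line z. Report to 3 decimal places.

0.060

Below the line: KSh 52,000, KSh 210,000, KSh 266,000, KSh 296,000 (q = 4 of N = 10).
Relative gaps: (303100−52000)/303100 = 0.8284; (303100−210000)/303100 = 0.3072; (303100−266000)/303100 = 0.1224; (303100−296000)/303100 = 0.0234.
Raised to α = 3.0: 0.56857; 0.02898; 0.00183; 0.00001.
Sum = 0.599394; FGT(3.0) = 0.599394 / 10 = 0.060.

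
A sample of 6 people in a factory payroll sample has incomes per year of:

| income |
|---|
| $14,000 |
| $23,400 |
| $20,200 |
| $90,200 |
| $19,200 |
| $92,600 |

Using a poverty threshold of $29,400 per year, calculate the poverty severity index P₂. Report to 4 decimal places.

0.0891

Poor units: $14,000, $19,200, $20,200, $23,400 (q = 4 of N = 6).
Shortfall ratios: (29400−14000)/29400 = 0.5238; (29400−19200)/29400 = 0.3469; (29400−20200)/29400 = 0.3129; (29400−23400)/29400 = 0.2041.
Squared: 0.2744; 0.1204; 0.0979; 0.0416.
Sum = 0.534314; P₂ = 0.534314 / 6 = 0.0891.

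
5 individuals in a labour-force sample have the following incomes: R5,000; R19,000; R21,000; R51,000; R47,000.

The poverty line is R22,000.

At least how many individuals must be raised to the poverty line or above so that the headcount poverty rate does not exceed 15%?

Currently q = 3 of N = 5 are below the line (H = 0.600).
A headcount ratio of at most 15% allows at most ⌊0.15 × 5⌋ = 0 poor individuals.
So at least 3 − 0 = 3 must be lifted.

3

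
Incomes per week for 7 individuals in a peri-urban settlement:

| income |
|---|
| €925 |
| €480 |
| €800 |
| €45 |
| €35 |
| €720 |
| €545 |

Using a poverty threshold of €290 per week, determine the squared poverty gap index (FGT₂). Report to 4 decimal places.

Below z: €35, €45 (q = 2 of N = 7).
Relative gaps: (290−35)/290 = 0.8793; (290−45)/290 = 0.8448.
Squared: 0.7732; 0.7137.
Sum = 1.486920; P₂ = 1.486920 / 7 = 0.2124.

0.2124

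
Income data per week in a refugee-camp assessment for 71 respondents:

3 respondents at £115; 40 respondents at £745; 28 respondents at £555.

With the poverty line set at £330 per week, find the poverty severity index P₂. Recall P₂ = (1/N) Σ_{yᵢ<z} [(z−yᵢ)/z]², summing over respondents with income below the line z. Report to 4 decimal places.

0.0179

Poor units: 3×£115 (q = 3 of N = 71).
Relative gaps: (330−115)/330 = 0.6515 (×3).
Squared: 0.4245 (×3).
Sum = 1.273416; P₂ = 1.273416 / 71 = 0.0179.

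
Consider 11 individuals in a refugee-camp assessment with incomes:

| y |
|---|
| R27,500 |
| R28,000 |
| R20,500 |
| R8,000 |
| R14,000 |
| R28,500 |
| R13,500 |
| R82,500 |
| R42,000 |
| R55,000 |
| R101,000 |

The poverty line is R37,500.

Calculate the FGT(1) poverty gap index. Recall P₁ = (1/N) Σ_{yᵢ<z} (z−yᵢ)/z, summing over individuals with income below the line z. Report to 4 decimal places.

Below the line: R8,000, R13,500, R14,000, R20,500, R27,500, R28,000, R28,500 (q = 7 of N = 11).
Gap ratios (z−y)/z: (37500−8000)/37500 = 0.7867; (37500−13500)/37500 = 0.6400; (37500−14000)/37500 = 0.6267; (37500−20500)/37500 = 0.4533; (37500−27500)/37500 = 0.2667; (37500−28000)/37500 = 0.2533; (37500−28500)/37500 = 0.2400.
Σ = 3.266667. Dividing by the full population N = 11 gives P₁ = 0.2970.

0.2970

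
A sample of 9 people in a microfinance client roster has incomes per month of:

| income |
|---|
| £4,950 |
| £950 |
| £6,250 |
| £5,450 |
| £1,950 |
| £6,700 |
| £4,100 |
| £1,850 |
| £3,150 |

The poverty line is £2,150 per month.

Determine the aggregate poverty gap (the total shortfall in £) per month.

Incomes under z: £950, £1,850, £1,950 (q = 3 of N = 9).
Individual gaps: 2150−950 = 1200; 2150−1850 = 300; 2150−1950 = 200.
Aggregate gap = £1,700.

£1,700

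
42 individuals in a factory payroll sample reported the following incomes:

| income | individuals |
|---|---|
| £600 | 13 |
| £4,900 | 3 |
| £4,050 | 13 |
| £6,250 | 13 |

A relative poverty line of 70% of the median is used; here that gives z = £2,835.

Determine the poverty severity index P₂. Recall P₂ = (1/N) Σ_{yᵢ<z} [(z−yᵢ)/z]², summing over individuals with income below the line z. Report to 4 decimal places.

Poor units: 13×£600 (q = 13 of N = 42).
Gap ratios (z−y)/z: (2835−600)/2835 = 0.7884 (×13).
Squared: 0.6215 (×13).
Sum = 8.079645; P₂ = 8.079645 / 42 = 0.1924.

0.1924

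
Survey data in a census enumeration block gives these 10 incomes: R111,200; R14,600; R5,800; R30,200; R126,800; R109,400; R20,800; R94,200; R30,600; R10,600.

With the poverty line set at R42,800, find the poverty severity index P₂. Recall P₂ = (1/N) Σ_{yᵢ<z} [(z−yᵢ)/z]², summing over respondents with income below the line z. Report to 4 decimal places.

0.2180

Below z: R5,800, R10,600, R14,600, R20,800, R30,200, R30,600 (q = 6 of N = 10).
Shortfall ratios: (42800−5800)/42800 = 0.8645; (42800−10600)/42800 = 0.7523; (42800−14600)/42800 = 0.6589; (42800−20800)/42800 = 0.5140; (42800−30200)/42800 = 0.2944; (42800−30600)/42800 = 0.2850.
Squared: 0.7473; 0.5660; 0.4341; 0.2642; 0.0867; 0.0813.
Sum = 2.179601; P₂ = 2.179601 / 10 = 0.2180.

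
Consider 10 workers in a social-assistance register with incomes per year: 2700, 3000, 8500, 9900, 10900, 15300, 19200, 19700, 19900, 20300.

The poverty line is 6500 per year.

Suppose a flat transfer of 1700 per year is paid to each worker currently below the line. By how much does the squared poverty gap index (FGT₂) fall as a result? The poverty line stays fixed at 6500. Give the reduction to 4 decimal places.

0.0451

Before: below the line — 2700, 3000; squared poverty gap index (FGT₂) = 0.063172.
After the 1700 transfer: below the line — 4400, 4700; squared poverty gap index (FGT₂) = 0.018107.
Reduction = 0.063172 − 0.018107 = 0.0451.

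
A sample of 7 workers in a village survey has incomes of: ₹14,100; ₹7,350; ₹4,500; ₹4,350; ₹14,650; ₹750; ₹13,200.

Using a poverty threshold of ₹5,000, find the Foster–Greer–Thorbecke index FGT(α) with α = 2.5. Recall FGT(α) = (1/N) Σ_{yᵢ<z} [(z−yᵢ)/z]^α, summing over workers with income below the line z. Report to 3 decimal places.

0.096

Poor units: ₹750, ₹4,350, ₹4,500 (q = 3 of N = 7).
Gap ratios (z−y)/z: (5000−750)/5000 = 0.8500; (5000−4350)/5000 = 0.1300; (5000−4500)/5000 = 0.1000.
Raised to α = 2.5: 0.66611; 0.00609; 0.00316.
Sum = 0.675368; FGT(2.5) = 0.675368 / 7 = 0.096.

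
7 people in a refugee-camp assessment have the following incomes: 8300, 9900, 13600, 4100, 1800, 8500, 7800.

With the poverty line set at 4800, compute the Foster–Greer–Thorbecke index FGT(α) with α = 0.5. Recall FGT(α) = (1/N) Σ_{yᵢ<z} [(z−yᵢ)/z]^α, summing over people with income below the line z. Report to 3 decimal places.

0.167

Below z: 1800, 4100 (q = 2 of N = 7).
Relative gaps: (4800−1800)/4800 = 0.6250; (4800−4100)/4800 = 0.1458.
Raised to α = 0.5: 0.79057; 0.38188.
Sum = 1.172451; FGT(0.5) = 1.172451 / 7 = 0.167.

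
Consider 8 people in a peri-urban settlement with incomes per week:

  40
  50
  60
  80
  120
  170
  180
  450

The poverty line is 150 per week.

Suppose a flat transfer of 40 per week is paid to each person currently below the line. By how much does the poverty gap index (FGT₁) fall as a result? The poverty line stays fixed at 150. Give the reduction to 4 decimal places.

Before: below the line — 40, 50, 60, 80, 120; poverty gap index (FGT₁) = 0.333333.
After the 40 transfer: below the line — 80, 90, 100, 120; poverty gap index (FGT₁) = 0.175000.
Reduction = 0.333333 − 0.175000 = 0.1583.

0.1583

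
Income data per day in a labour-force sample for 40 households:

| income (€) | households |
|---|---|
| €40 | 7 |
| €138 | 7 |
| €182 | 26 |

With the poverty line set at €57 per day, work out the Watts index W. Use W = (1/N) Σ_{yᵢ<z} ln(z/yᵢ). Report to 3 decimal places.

Poor units: 7×€40 (q = 7 of N = 40).
Log gaps: ln(57/40) = 0.3542 (×7).
W = 2.479203 / 40 = 0.062.

0.062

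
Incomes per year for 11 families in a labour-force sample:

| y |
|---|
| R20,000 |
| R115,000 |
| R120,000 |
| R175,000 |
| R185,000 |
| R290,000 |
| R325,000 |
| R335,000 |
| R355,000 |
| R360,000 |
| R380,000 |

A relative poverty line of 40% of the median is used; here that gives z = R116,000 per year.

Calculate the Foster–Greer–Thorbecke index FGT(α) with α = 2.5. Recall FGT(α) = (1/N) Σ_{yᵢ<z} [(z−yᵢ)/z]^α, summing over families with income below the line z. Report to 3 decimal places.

Below z: R20,000, R115,000 (q = 2 of N = 11).
Shortfall ratios: (116000−20000)/116000 = 0.8276; (116000−115000)/116000 = 0.0086.
Raised to α = 2.5: 0.62306; 0.00001.
Sum = 0.623072; FGT(2.5) = 0.623072 / 11 = 0.057.

0.057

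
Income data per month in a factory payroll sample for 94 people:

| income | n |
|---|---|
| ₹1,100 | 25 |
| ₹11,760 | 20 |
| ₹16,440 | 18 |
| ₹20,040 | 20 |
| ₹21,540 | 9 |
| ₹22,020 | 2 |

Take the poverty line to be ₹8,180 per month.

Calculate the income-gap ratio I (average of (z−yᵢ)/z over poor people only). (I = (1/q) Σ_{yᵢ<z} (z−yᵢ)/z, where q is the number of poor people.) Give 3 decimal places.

0.866

Below the line: 25×₹1,100 (q = 25 of N = 94).
Relative gaps: 0.8655 (×25); sum = 21.638142.
The income-gap ratio divides by q (the poor only): 21.638142 / 25 = 0.866.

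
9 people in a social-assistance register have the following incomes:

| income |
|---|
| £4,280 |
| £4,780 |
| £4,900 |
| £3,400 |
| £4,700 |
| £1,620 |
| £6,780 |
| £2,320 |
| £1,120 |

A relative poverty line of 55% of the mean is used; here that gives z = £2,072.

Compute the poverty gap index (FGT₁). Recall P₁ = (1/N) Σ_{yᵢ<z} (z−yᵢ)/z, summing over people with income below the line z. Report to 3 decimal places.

Below the line: £1,120, £1,620 (q = 2 of N = 9).
Relative gaps: (2072−1120)/2072 = 0.4595; (2072−1620)/2072 = 0.2181.
Σ = 0.677606. Dividing by the full population N = 9 gives P₁ = 0.075.

0.075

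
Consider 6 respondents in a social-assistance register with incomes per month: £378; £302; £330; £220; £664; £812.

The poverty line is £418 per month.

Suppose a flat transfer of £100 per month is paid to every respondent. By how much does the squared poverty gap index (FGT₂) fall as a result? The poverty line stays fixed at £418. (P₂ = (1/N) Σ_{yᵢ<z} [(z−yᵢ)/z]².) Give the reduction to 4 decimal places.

0.0497

Before: below the line — £220, £302, £330, £378; squared poverty gap index (FGT₂) = 0.059145.
After the £100 transfer: below the line — £320, £402; squared poverty gap index (FGT₂) = 0.009405.
Reduction = 0.059145 − 0.009405 = 0.0497.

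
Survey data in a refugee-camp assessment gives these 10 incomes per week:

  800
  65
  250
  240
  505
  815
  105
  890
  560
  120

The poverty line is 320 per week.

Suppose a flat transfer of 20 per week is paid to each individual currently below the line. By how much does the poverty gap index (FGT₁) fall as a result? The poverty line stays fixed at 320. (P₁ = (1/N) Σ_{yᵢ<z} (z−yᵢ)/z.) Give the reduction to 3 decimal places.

0.031

Before: below the line — 65, 105, 120, 240, 250; poverty gap index (FGT₁) = 0.25625.
After the 20 transfer: below the line — 85, 125, 140, 260, 270; poverty gap index (FGT₁) = 0.22500.
Reduction = 0.25625 − 0.22500 = 0.031.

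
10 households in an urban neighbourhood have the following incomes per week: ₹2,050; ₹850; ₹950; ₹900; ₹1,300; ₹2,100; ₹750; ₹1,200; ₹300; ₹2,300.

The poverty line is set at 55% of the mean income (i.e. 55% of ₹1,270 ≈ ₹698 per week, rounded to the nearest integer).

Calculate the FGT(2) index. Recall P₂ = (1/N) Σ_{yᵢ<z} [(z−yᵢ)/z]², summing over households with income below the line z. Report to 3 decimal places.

0.033

Below the line: ₹300 (q = 1 of N = 10).
Relative gaps: (698−300)/698 = 0.5702.
Squared: 0.3251.
Sum = 0.325129; P₂ = 0.325129 / 10 = 0.033.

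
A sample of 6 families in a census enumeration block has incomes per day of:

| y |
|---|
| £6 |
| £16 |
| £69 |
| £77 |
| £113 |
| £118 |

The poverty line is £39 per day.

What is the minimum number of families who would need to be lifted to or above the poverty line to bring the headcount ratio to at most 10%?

Currently q = 2 of N = 6 are below the line (H = 0.333).
A headcount ratio of at most 10% allows at most ⌊0.10 × 6⌋ = 0 poor families.
So at least 2 − 0 = 2 must be lifted.

2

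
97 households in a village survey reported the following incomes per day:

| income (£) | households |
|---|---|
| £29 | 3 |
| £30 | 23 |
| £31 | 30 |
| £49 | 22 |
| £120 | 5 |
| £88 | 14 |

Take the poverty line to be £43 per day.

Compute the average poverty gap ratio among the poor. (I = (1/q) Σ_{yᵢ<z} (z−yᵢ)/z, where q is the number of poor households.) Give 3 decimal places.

0.291

Below z: 3×£29, 23×£30, 30×£31 (q = 56 of N = 97).
Shortfall ratios (z−y)/z: 0.3256 (×3), 0.3023 (×23), 0.2791 (×30); sum = 16.302326.
The income-gap ratio divides by q (the poor only): 16.302326 / 56 = 0.291.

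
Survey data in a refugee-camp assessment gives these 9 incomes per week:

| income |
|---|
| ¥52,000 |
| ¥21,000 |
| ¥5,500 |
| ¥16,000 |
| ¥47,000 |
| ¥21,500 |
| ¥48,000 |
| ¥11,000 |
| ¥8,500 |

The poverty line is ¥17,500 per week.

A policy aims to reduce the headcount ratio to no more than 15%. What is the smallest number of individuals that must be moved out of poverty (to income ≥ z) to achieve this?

3

4 of the 9 individuals are poor, so H = 4/9 = 0.444.
A headcount ratio of at most 15% allows at most ⌊0.15 × 9⌋ = 1 poor individuals.
So at least 4 − 1 = 3 must be lifted.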